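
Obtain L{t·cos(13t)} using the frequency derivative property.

L{cos(13t)} = s/(s² + 169). Derivative: d/ds[s/(s² + 169)] = [(s² + 169) - s·2s]/(s² + 169)² = (169 - s²)/(s² + 169)². So L{t·cos(13t)} = -F'(s) = (s² - 169)/(s² + 169)²

Final answer: (s² - 169)/(s² + 169)²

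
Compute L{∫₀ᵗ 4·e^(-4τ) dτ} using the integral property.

L{∫₀ᵗ f(τ)dτ} = F(s)/s with F(s) = 4/(s+4), so L{∫₀ᵗ 4·e^(-4τ) dτ} = 4/(s(s+4))

Final answer: 4/(s(s+4))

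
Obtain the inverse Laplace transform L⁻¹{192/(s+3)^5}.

L⁻¹{n!/(s-a)^(n+1)} = t^n·e^(at) with n=4, a=-3. So L⁻¹{24/(s+3)^5} = t^4·e^(-3t), and L⁻¹{192/(s+3)^5} = (192/24)·t^4·e^(-3t) = 8·t^4·e^(-3t)

Final answer: 8·t^4·e^(-3t)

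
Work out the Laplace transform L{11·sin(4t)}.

L{sin(ωt)} = ω/(s² + ω²), so L{sin(4t)} = 4/(s² + 16). Then L{11·sin(4t)} = 11·4/(s² + 16) = 44/(s² + 16)

Final answer: 44/(s² + 16)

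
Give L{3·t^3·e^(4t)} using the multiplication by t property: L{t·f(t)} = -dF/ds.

Using L{t^n·e^(at)} = n!/(s-a)^(n+1), L{t^3·e^(4t)} = 6/(s-4)^4, so L{3·t^3·e^(4t)} = 3·6/(s-4)^4 = 18/(s-4)^4

Final answer: 18/(s-4)^4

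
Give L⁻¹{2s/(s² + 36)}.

This is the form c·s/(s² + a²) with a = 6, c = 2. L⁻¹ = 2·cos(6t)

Final answer: 2·cos(6t)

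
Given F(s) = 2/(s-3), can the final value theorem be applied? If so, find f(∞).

sF(s) = 2s/(s-3) has a pole at s = 3 in the right half-plane. Theorem does NOT apply (unstable system; f(t) = 2·e^(3t) grows without bound).

Final answer: Not applicable (unstable)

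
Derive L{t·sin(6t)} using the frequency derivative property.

L{sin(6t)} = 6/(s² + 36). By L{t·f(t)} = -F'(s): -d/ds[6/(s² + 36)] = -(6)·(-2s)/(s² + 36)² = 12s/(s² + 36)²

Final answer: 12s/(s² + 36)²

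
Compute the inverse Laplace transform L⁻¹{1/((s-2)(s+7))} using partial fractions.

Decompose: A/(s-2) + B/(s+7). A = 1/9, B = -1/9. f(t) = (e^(2t) - e^(-7t))/9

Final answer: (e^(2t) - e^(-7t))/9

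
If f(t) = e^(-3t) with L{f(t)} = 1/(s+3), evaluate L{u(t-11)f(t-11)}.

Time shift theorem: L{u(t-a)f(t-a)} = e^(-as)F(s). Here a=11, F(s) = 1/(s+3), so L{u(t-11)f(t-11)} = e^(-11s)·1/(s+3)

Final answer: e^(-11s)·1/(s+3)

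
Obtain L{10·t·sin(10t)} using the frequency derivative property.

L{sin(10t)} = 10/(s² + 100). By L{t·f(t)} = -F'(s): -d/ds[10/(s² + 100)] = -(10)·(-2s)/(s² + 100)² = 20s/(s² + 100)². Then L{10·t·sin(10t)} = 10·20s/(s² + 100)² = 200s/(s² + 100)²

Final answer: 200s/(s² + 100)²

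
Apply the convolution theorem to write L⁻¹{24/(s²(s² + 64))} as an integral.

24/(s²(s² + 64)) = (1/s²)·(24/(s² + 64)) = L{t}·L{3·sin(8t)}. So f(t) = t*(3·sin(8t)) = ∫₀ᵗ 3τ·sin(8(t-τ)) dτ

Final answer: ∫₀ᵗ 3τ·sin(8(t-τ)) dτ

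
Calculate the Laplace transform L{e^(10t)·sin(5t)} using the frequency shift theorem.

Frequency shift: L{e^(at)f(t)} = F(s-a). L{e^(10t)·sin(5t)} = 5/((s-10)² + 25)

Final answer: 5/((s-10)² + 25)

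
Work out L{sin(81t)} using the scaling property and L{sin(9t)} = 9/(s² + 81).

Using L{f(at)} = (1/a)F(s/a) with a=9: L{sin(81t)} = (1/9) · 9/((s/9)² + 81) = (1/9) · 9·81/(s² + 6561) = 81/(s² + 6561)

Final answer: 81/(s² + 6561)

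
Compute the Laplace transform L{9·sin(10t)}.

L{sin(ωt)} = ω/(s² + ω²), so L{sin(10t)} = 10/(s² + 100). Then L{9·sin(10t)} = 9·10/(s² + 100) = 90/(s² + 100)

Final answer: 90/(s² + 100)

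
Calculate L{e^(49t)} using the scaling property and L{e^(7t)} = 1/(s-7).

Using L{f(at)} = (1/a)F(s/a) with a=7 and f(t) = e^(7t): L{e^(49t)} = (1/7) · 1/((s/7)-7) = (1/7) · 7/(s-49) = 1/(s-49)

Final answer: 1/(s-49)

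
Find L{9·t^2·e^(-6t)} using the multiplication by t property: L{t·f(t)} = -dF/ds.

Using L{t^n·e^(at)} = n!/(s-a)^(n+1), L{t^2·e^(-6t)} = 2/(s+6)^3, so L{9·t^2·e^(-6t)} = 9·2/(s+6)^3 = 18/(s+6)^3

Final answer: 18/(s+6)^3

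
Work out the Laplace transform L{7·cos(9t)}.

L{cos(ωt)} = s/(s² + ω²), so L{cos(9t)} = s/(s² + 81). Then L{7·cos(9t)} = 7·s/(s² + 81) = 7s/(s² + 81)

Final answer: 7s/(s² + 81)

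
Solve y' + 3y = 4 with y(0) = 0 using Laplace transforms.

sY + 3Y = 4/s. Y = 4/(s(s+3)). Partial fractions: Y = 4/3/s - 4/3/(s+3)

Final answer: y(t) = 4/3(1 - e^(-3t))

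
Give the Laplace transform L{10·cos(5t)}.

L{cos(ωt)} = s/(s² + ω²), so L{cos(5t)} = s/(s² + 25). Then L{10·cos(5t)} = 10·s/(s² + 25) = 10s/(s² + 25)

Final answer: 10s/(s² + 25)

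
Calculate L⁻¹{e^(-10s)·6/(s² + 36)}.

L⁻¹{6/(s² + 36)} = sin(6t). By the time shift theorem, L⁻¹{e^(-as)F(s)} = u(t-a)f(t-a) with a=10, so L⁻¹{e^(-10s)·6/(s² + 36)} = u(t-10)·sin(6(t-10))

Final answer: u(t-10)·sin(6(t-10))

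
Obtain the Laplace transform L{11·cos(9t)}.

L{cos(ωt)} = s/(s² + ω²), so L{cos(9t)} = s/(s² + 81). Then L{11·cos(9t)} = 11·s/(s² + 81) = 11s/(s² + 81)

Final answer: 11s/(s² + 81)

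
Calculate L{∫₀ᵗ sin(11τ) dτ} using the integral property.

L{∫₀ᵗ f(τ)dτ} = F(s)/s with F(s) = 11/(s² + 121), so the result is (11/(s² + 121))/s = 11/(s(s² + 121))

Final answer: 11/(s(s² + 121))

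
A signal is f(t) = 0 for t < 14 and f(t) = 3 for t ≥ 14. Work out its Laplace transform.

f(t) = 3·u(t-14). L{u(t-14)} = e^(-14s)/s, so L{f(t)} = 3·e^(-14s)/s

Final answer: 3·e^(-14s)/s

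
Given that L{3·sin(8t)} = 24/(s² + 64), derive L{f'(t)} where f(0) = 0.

L{f'(t)} = s·F(s) - f(0) = s·24/(s² + 64) - 0 = 24s/(s² + 64)

Final answer: 24s/(s² + 64)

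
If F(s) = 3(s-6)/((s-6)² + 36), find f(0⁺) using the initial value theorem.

f(0⁺) = lim_{s→∞} sF(s) = lim_{s→∞} 3s(s-6)/((s-6)² + 36) = 3

Final answer: 3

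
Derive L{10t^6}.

L{t^n} = n!/s^(n+1). So L{10t^6} = 10·6!/s^7 = 7200/s^7

Final answer: 7200/s^7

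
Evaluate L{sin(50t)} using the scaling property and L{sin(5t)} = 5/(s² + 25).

Using L{f(at)} = (1/a)F(s/a) with a=10: L{sin(50t)} = (1/10) · 5/((s/10)² + 25) = (1/10) · 5·100/(s² + 2500) = 50/(s² + 2500)

Final answer: 50/(s² + 2500)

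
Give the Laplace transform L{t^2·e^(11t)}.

L{t^n·e^(at)} = n!/(s-a)^(n+1), so L{t^2·e^(11t)} = 2/(s-11)^3

Final answer: 2/(s-11)^3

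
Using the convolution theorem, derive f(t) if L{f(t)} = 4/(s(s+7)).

4/(s(s+7)) = (4/s)·(1/(s+7)) = L{4}·L{e^(-7t)}. By convolution, f(t) = 4*e^(-7t) = ∫₀ᵗ 4·e^(-7τ) dτ = 4·(1 - e^(-7t))/7

Final answer: 4·(1 - e^(-7t))/7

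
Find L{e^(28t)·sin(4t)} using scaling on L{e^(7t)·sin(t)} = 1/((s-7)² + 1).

Scaling with a=4: L{e^(28t)·sin(4t)} = (1/4) · 1/((s/4-7)² + 1). Simplifying: 4/((s-28)² + 16)

Final answer: 4/((s-28)² + 16)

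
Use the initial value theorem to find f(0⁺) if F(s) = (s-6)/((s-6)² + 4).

f(0⁺) = lim_{s→∞} sF(s) = lim_{s→∞} s(s-6)/((s-6)² + 4) = 1

Final answer: 1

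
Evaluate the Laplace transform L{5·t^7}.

L{t^n} = n!/s^(n+1), so L{t^7} = 5040/s^8. Then L{5·t^7} = 5·5040/s^8 = 25200/s^8

Final answer: 25200/s^8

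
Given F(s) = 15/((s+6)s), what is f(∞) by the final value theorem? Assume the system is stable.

f(∞) = lim_{s→0} sF(s) = lim_{s→0} 15/(s+6) = 5/2

Final answer: 5/2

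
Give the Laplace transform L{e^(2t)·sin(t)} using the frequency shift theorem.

Frequency shift: L{e^(at)f(t)} = F(s-a). L{e^(2t)·sin(t)} = 1/((s-2)² + 1)

Final answer: 1/((s-2)² + 1)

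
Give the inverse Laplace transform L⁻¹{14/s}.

L⁻¹{c/s} = c, so L⁻¹{14/s} = 14

Final answer: 14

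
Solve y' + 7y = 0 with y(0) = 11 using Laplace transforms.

L{y'} + 7L{y} = 0. sY - 11 + 7Y = 0. Y(s+7) = 11. Y = 11/(s+7)

Final answer: y(t) = 11e^(-7t)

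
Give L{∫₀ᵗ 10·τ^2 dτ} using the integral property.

L{∫₀ᵗ f(τ)dτ} = F(s)/s with f(t) = 10t^2. F(s) = 20/s^3, so L{∫₀ᵗ 10·τ^2 dτ} = (20/s^3)/s = 20/s^4. (Check: ∫₀ᵗ 10·τ^2 dτ = 10t^3/3.)

Final answer: 20/s^4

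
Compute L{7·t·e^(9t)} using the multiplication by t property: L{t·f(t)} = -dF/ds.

Using L{t^n·e^(at)} = n!/(s-a)^(n+1), L{t·e^(9t)} = 1/(s-9)^2, so L{7·t·e^(9t)} = 7·1/(s-9)^2 = 7/(s-9)^2

Final answer: 7/(s-9)^2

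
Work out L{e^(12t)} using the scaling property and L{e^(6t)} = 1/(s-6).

Using L{f(at)} = (1/a)F(s/a) with a=2 and f(t) = e^(6t): L{e^(12t)} = (1/2) · 1/((s/2)-6) = (1/2) · 2/(s-12) = 1/(s-12)

Final answer: 1/(s-12)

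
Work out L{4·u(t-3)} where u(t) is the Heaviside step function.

L{u(t-a)} = e^(-as)/s. Here a=3, so L{u(t-3)} = e^(-3s)/s, and L{4·u(t-3)} = 4·e^(-3s)/s

Final answer: 4·e^(-3s)/s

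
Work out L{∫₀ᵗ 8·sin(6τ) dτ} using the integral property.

L{∫₀ᵗ f(τ)dτ} = F(s)/s with F(s) = 48/(s² + 36), so the result is (48/(s² + 36))/s = 48/(s(s² + 36))

Final answer: 48/(s(s² + 36))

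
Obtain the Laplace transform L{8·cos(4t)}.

L{cos(ωt)} = s/(s² + ω²), so L{cos(4t)} = s/(s² + 16). Then L{8·cos(4t)} = 8·s/(s² + 16) = 8s/(s² + 16)

Final answer: 8s/(s² + 16)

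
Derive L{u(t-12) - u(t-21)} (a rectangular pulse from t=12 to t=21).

L{u(t-a)} = e^(-as)/s. L{u(t-12) - u(t-21)} = (e^(-12s) - e^(-21s))/s

Final answer: (e^(-12s) - e^(-21s))/s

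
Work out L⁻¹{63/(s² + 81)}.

This is the form c·a/(s² + a²) with a = 9, c = 7. L⁻¹ = 7·sin(9t)

Final answer: 7·sin(9t)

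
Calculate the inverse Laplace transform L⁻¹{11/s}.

L⁻¹{c/s} = c, so L⁻¹{11/s} = 11

Final answer: 11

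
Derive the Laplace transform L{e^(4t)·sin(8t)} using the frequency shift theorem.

Frequency shift: L{e^(at)f(t)} = F(s-a). L{e^(4t)·sin(8t)} = 8/((s-4)² + 64)

Final answer: 8/((s-4)² + 64)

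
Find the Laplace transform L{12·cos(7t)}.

L{cos(ωt)} = s/(s² + ω²), so L{cos(7t)} = s/(s² + 49). Then L{12·cos(7t)} = 12·s/(s² + 49) = 12s/(s² + 49)

Final answer: 12s/(s² + 49)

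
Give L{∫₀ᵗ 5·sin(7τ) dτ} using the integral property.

L{∫₀ᵗ f(τ)dτ} = F(s)/s with F(s) = 35/(s² + 49), so the result is (35/(s² + 49))/s = 35/(s(s² + 49))

Final answer: 35/(s(s² + 49))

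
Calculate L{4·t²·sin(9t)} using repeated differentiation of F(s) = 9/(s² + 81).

F(s) = 9/(s² + 81). F'(s) = -18s/(s² + 81)². F''(s) = -18(81 - 3s²)/(s² + 81)³ = (54s² - 1458)/(s² + 81)³. So L{t²·sin(9t)} = (-1)² F''(s) = (54s² - 1458)/(s² + 81)³. Then L{4·t²·sin(9t)} = 4·(54s² - 1458)/(s² + 81)³ = (216s² - 5832)/(s² + 81)³

Final answer: (216s² - 5832)/(s² + 81)³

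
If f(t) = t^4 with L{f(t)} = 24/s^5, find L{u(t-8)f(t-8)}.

Time shift theorem: L{u(t-a)f(t-a)} = e^(-as)F(s). Here a=8, F(s) = 24/s^5, so L{u(t-8)f(t-8)} = e^(-8s)·24/s^5

Final answer: e^(-8s)·24/s^5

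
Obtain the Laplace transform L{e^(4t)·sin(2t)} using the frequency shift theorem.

Frequency shift: L{e^(at)f(t)} = F(s-a). L{e^(4t)·sin(2t)} = 2/((s-4)² + 4)

Final answer: 2/((s-4)² + 4)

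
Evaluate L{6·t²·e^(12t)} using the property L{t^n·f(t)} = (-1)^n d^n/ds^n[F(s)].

L{e^(12t)} = 1/(s-12). d/ds[1/(s-12)] = -1/(s-12)². d²/ds²[1/(s-12)] = 2/(s-12)³. So L{t²·e^(12t)} = (-1)² · 2/(s-12)³ = 2/(s-12)³. Then L{6·t²·e^(12t)} = 6·2/(s-12)³ = 12/(s-12)³

Final answer: 12/(s-12)³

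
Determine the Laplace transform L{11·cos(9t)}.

L{cos(ωt)} = s/(s² + ω²), so L{cos(9t)} = s/(s² + 81). Then L{11·cos(9t)} = 11·s/(s² + 81) = 11s/(s² + 81)

Final answer: 11s/(s² + 81)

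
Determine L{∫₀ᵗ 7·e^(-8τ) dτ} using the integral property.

L{∫₀ᵗ f(τ)dτ} = F(s)/s with F(s) = 7/(s+8), so L{∫₀ᵗ 7·e^(-8τ) dτ} = 7/(s(s+8))

Final answer: 7/(s(s+8))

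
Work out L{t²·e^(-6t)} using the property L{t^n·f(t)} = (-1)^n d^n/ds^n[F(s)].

L{e^(-6t)} = 1/(s+6). d/ds[1/(s+6)] = -1/(s+6)². d²/ds²[1/(s+6)] = 2/(s+6)³. So L{t²·e^(-6t)} = (-1)² · 2/(s+6)³ = 2/(s+6)³

Final answer: 2/(s+6)³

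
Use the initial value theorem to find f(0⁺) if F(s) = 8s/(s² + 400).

f(0⁺) = lim_{s→∞} s·8s/(s² + 400) = lim_{s→∞} 8s²/(s² + 400) = 8

Final answer: 8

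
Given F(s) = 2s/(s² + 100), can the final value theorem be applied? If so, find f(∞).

The final value theorem requires all poles of sF(s) in the left half-plane. sF(s) = 2s²/(s² + 100) has poles at s = ±10i (imaginary axis). Theorem does NOT apply (oscillatory system).

Final answer: Not applicable (oscillatory)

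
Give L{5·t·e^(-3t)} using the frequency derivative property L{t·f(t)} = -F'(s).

L{e^(-3t)} = 1/(s+3). By frequency derivative: L{t·e^(-3t)} = -d/ds[1/(s+3)] = -(-1)/(s+3)² = 1/(s+3)². Then L{5·t·e^(-3t)} = 5·1/(s+3)² = 5/(s+3)²

Final answer: 5/(s+3)²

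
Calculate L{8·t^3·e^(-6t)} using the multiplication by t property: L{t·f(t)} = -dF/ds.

Using L{t^n·e^(at)} = n!/(s-a)^(n+1), L{t^3·e^(-6t)} = 6/(s+6)^4, so L{8·t^3·e^(-6t)} = 8·6/(s+6)^4 = 48/(s+6)^4

Final answer: 48/(s+6)^4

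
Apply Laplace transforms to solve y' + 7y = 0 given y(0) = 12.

L{y'} + 7L{y} = 0. sY - 12 + 7Y = 0. Y(s+7) = 12. Y = 12/(s+7)

Final answer: y(t) = 12e^(-7t)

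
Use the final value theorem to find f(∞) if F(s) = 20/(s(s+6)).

f(∞) = lim_{s→0} s·20/(s(s+6)) = lim_{s→0} 20/(s+6) = 20/6 = 10/3

Final answer: 10/3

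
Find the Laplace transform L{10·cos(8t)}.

L{cos(ωt)} = s/(s² + ω²), so L{cos(8t)} = s/(s² + 64). Then L{10·cos(8t)} = 10·s/(s² + 64) = 10s/(s² + 64)

Final answer: 10s/(s² + 64)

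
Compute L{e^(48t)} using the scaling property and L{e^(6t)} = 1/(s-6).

Using L{f(at)} = (1/a)F(s/a) with a=8 and f(t) = e^(6t): L{e^(48t)} = (1/8) · 1/((s/8)-6) = (1/8) · 8/(s-48) = 1/(s-48)

Final answer: 1/(s-48)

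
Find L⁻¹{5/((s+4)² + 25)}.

Form: b/((s-a)² + b²) → e^(at)sin(bt). With a=-4, b=5

Final answer: e^(-4t)·sin(5t)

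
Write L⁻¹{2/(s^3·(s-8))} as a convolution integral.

2/(s^3·(s-8)) = (2/s^3)·(1/(s-8)) = L{t^2}·L{e^(8t)}. So f(t) = t^2*e^(8t) = ∫₀ᵗ τ^2·e^(8(t-τ)) dτ

Final answer: ∫₀ᵗ τ^2·e^(8(t-τ)) dτ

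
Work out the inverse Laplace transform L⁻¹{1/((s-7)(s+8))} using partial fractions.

Decompose: A/(s-7) + B/(s+8). A = 1/15, B = -1/15. f(t) = (e^(7t) - e^(-8t))/15

Final answer: (e^(7t) - e^(-8t))/15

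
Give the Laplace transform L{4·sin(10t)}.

L{sin(ωt)} = ω/(s² + ω²), so L{sin(10t)} = 10/(s² + 100). Then L{4·sin(10t)} = 4·10/(s² + 100) = 40/(s² + 100)

Final answer: 40/(s² + 100)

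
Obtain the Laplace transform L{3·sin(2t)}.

L{sin(ωt)} = ω/(s² + ω²), so L{sin(2t)} = 2/(s² + 4). Then L{3·sin(2t)} = 3·2/(s² + 4) = 6/(s² + 4)

Final answer: 6/(s² + 4)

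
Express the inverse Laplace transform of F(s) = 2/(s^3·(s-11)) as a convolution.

2/(s^3·(s-11)) = (2/s^3)·(1/(s-11)) = L{t^2}·L{e^(11t)}. So f(t) = t^2*e^(11t) = ∫₀ᵗ τ^2·e^(11(t-τ)) dτ

Final answer: ∫₀ᵗ τ^2·e^(11(t-τ)) dτ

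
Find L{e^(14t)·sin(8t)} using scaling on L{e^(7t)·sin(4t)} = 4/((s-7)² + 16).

Scaling with a=2: L{e^(14t)·sin(8t)} = (1/2) · 4/((s/2-7)² + 16). Simplifying: 8/((s-14)² + 64)

Final answer: 8/((s-14)² + 64)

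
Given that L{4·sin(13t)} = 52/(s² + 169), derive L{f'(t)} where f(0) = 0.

L{f'(t)} = s·F(s) - f(0) = s·52/(s² + 169) - 0 = 52s/(s² + 169)

Final answer: 52s/(s² + 169)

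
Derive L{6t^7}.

L{t^n} = n!/s^(n+1). So L{6t^7} = 6·7!/s^8 = 30240/s^8

Final answer: 30240/s^8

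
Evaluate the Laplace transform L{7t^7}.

L{7t^7} = 7 · L{t^7} = 7 · 5040/s^8 = 35280/s^8

Final answer: 35280/s^8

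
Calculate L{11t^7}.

L{t^n} = n!/s^(n+1). So L{11t^7} = 11·7!/s^8 = 55440/s^8

Final answer: 55440/s^8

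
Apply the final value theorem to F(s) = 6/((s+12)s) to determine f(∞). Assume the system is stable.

f(∞) = lim_{s→0} sF(s) = lim_{s→0} 6/(s+12) = 1/2

Final answer: 1/2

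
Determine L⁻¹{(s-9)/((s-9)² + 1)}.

Using frequency shift: L⁻¹{(s-a)/((s-a)² + b²)} = e^(at)cos(bt). Here a=9, b=1

Final answer: e^(9t)·cos(t)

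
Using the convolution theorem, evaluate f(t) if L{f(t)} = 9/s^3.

9/s^3 = (9/s)·(1/s^2) = L{9}·L{t}. By convolution, f(t) = 9*t = ∫₀ᵗ 9·τ dτ = 9·t²/2

Final answer: 9·t²/2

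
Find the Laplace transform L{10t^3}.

L{10t^3} = 10 · L{t^3} = 10 · 6/s^4 = 60/s^4

Final answer: 60/s^4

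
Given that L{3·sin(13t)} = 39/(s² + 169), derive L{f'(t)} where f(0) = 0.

L{f'(t)} = s·F(s) - f(0) = s·39/(s² + 169) - 0 = 39s/(s² + 169)

Final answer: 39s/(s² + 169)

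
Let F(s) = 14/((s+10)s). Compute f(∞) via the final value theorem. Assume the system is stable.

f(∞) = lim_{s→0} sF(s) = lim_{s→0} 14/(s+10) = 7/5

Final answer: 7/5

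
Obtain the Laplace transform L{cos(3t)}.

L{cos(ωt)} = s/(s² + ω²), so L{cos(3t)} = s/(s² + 9)

Final answer: s/(s² + 9)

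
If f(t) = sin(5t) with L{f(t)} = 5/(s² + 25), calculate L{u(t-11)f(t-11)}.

Time shift theorem: L{u(t-a)f(t-a)} = e^(-as)F(s). Here a=11, F(s) = 5/(s² + 25), so L{u(t-11)f(t-11)} = e^(-11s)·5/(s² + 25)

Final answer: e^(-11s)·5/(s² + 25)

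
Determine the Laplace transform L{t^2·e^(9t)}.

L{t^n·e^(at)} = n!/(s-a)^(n+1), so L{t^2·e^(9t)} = 2/(s-9)^3

Final answer: 2/(s-9)^3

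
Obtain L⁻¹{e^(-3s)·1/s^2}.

L⁻¹{1/s^2} = t. By the time shift theorem, L⁻¹{e^(-as)F(s)} = u(t-a)f(t-a) with a=3, so L⁻¹{e^(-3s)·1/s^2} = u(t-3)·(t-3)

Final answer: u(t-3)·(t-3)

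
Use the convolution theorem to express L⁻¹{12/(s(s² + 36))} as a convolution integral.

12/(s(s² + 36)) = (1/s)·(12/(s² + 36)) = L{1}·L{2·sin(6t)}. So f(t) = 1*(2·sin(6t)) = ∫₀ᵗ 2·sin(6τ) dτ

Final answer: ∫₀ᵗ 2·sin(6τ) dτ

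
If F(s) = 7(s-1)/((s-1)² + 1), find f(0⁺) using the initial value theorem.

f(0⁺) = lim_{s→∞} sF(s) = lim_{s→∞} 7s(s-1)/((s-1)² + 1) = 7

Final answer: 7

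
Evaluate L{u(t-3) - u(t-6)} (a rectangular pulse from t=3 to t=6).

L{u(t-a)} = e^(-as)/s. L{u(t-3) - u(t-6)} = (e^(-3s) - e^(-6s))/s

Final answer: (e^(-3s) - e^(-6s))/s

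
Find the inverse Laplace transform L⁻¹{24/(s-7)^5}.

L⁻¹{n!/(s-a)^(n+1)} = t^n·e^(at), so L⁻¹{24/(s-7)^5} = t^4·e^(7t)

Final answer: t^4·e^(7t)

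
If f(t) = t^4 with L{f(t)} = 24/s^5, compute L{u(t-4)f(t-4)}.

Time shift theorem: L{u(t-a)f(t-a)} = e^(-as)F(s). Here a=4, F(s) = 24/s^5, so L{u(t-4)f(t-4)} = e^(-4s)·24/s^5

Final answer: e^(-4s)·24/s^5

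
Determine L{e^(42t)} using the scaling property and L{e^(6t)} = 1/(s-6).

Using L{f(at)} = (1/a)F(s/a) with a=7 and f(t) = e^(6t): L{e^(42t)} = (1/7) · 1/((s/7)-6) = (1/7) · 7/(s-42) = 1/(s-42)

Final answer: 1/(s-42)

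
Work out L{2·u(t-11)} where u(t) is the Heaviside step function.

L{u(t-a)} = e^(-as)/s. Here a=11, so L{u(t-11)} = e^(-11s)/s, and L{2·u(t-11)} = 2·e^(-11s)/s

Final answer: 2·e^(-11s)/s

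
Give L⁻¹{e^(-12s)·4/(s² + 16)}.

L⁻¹{4/(s² + 16)} = sin(4t). By the time shift theorem, L⁻¹{e^(-as)F(s)} = u(t-a)f(t-a) with a=12, so L⁻¹{e^(-12s)·4/(s² + 16)} = u(t-12)·sin(4(t-12))

Final answer: u(t-12)·sin(4(t-12))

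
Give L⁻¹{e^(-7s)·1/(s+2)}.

L⁻¹{1/(s+2)} = e^(-2t). By the time shift theorem, L⁻¹{e^(-as)F(s)} = u(t-a)f(t-a) with a=7, so L⁻¹{e^(-7s)·1/(s+2)} = u(t-7)·e^(-2(t-7))

Final answer: u(t-7)·e^(-2(t-7))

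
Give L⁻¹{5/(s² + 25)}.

This is the form c·a/(s² + a²) with a = 5. L⁻¹ = sin(5t)

Final answer: sin(5t)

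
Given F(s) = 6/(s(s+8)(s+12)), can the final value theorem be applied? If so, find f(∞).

Poles of sF(s) = 6/((s+8)(s+12)) are at s = -8 and s = -12, both in the left half-plane. Theorem applies. f(∞) = lim_{s→0} sF(s) = 6/(8·12) = 1/16

Final answer: 1/16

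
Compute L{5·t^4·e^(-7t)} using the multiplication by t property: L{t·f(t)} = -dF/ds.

Using L{t^n·e^(at)} = n!/(s-a)^(n+1), L{t^4·e^(-7t)} = 24/(s+7)^5, so L{5·t^4·e^(-7t)} = 5·24/(s+7)^5 = 120/(s+7)^5

Final answer: 120/(s+7)^5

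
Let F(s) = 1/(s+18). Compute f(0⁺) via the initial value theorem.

f(0⁺) = lim_{s→∞} s·1/(s+18) = lim_{s→∞} s/(s+18) = 1

Final answer: 1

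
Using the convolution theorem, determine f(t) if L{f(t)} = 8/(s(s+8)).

8/(s(s+8)) = (8/s)·(1/(s+8)) = L{8}·L{e^(-8t)}. By convolution, f(t) = 8*e^(-8t) = ∫₀ᵗ 8·e^(-8τ) dτ = 8·(1 - e^(-8t))/8

Final answer: 8·(1 - e^(-8t))/8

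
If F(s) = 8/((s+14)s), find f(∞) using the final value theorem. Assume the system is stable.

f(∞) = lim_{s→0} sF(s) = lim_{s→0} 8/(s+14) = 4/7

Final answer: 4/7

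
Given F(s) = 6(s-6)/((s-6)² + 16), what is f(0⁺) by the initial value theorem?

f(0⁺) = lim_{s→∞} sF(s) = lim_{s→∞} 6s(s-6)/((s-6)² + 16) = 6

Final answer: 6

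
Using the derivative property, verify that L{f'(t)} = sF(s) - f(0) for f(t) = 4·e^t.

f'(t) = 4e^t. Direct: L{f'(t)} = 4/(s-1). Property: s·4/(s-1) - 4 = (4s - 4(s-1))/(s-1) = 4/(s-1). ✓

Final answer: 4/(s-1)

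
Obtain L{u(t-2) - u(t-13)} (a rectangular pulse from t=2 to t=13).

L{u(t-a)} = e^(-as)/s. L{u(t-2) - u(t-13)} = (e^(-2s) - e^(-13s))/s

Final answer: (e^(-2s) - e^(-13s))/s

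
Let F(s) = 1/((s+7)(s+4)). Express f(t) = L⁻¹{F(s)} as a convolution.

1/((s+7)(s+4)) = (1/(s+7))·(1/(s+4)) = L{e^(-7t)}·L{e^(-4t)}. So f(t) = e^(-7t)*e^(-4t) = ∫₀ᵗ e^(-7τ)·e^(-4(t-τ)) dτ

Final answer: ∫₀ᵗ e^(-7τ)·e^(-4(t-τ)) dτ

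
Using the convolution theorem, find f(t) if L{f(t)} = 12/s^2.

12/s^2 = (12/s)·(1/s) = L{12}·L{1}. By convolution, f(t) = 12*1 = ∫₀ᵗ 12·1 dτ = 12·t

Final answer: 12·t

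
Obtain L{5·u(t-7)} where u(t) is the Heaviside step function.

L{u(t-a)} = e^(-as)/s. Here a=7, so L{u(t-7)} = e^(-7s)/s, and L{5·u(t-7)} = 5·e^(-7s)/s

Final answer: 5·e^(-7s)/s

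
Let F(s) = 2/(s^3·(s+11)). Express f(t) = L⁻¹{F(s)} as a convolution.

2/(s^3·(s+11)) = (2/s^3)·(1/(s+11)) = L{t^2}·L{e^(-11t)}. So f(t) = t^2*e^(-11t) = ∫₀ᵗ τ^2·e^(-11(t-τ)) dτ

Final answer: ∫₀ᵗ τ^2·e^(-11(t-τ)) dτ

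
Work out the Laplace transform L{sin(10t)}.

L{sin(ωt)} = ω/(s² + ω²), so L{sin(10t)} = 10/(s² + 100)

Final answer: 10/(s² + 100)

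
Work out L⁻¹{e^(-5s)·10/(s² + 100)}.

L⁻¹{10/(s² + 100)} = sin(10t). By the time shift theorem, L⁻¹{e^(-as)F(s)} = u(t-a)f(t-a) with a=5, so L⁻¹{e^(-5s)·10/(s² + 100)} = u(t-5)·sin(10(t-5))

Final answer: u(t-5)·sin(10(t-5))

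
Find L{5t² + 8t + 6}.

L{5t² + 8t + 6} = 5·2/s³ + 8/s² + 6/s = 10/s³ + 8/s² + 6/s

Final answer: 10/s³ + 8/s² + 6/s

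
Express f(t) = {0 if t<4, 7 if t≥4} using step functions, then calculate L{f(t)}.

f(t) = 7·u(t-4). L{u(t-4)} = e^(-4s)/s, so L{f(t)} = 7·e^(-4s)/s

Final answer: 7·e^(-4s)/s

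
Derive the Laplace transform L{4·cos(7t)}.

L{cos(ωt)} = s/(s² + ω²), so L{cos(7t)} = s/(s² + 49). Then L{4·cos(7t)} = 4·s/(s² + 49) = 4s/(s² + 49)

Final answer: 4s/(s² + 49)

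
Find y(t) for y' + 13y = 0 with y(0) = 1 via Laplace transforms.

L{y'} + 13L{y} = 0. sY - 1 + 13Y = 0. Y(s+13) = 1. Y = 1/(s+13)

Final answer: y(t) = e^(-13t)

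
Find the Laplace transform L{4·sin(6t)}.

L{sin(ωt)} = ω/(s² + ω²), so L{sin(6t)} = 6/(s² + 36). Then L{4·sin(6t)} = 4·6/(s² + 36) = 24/(s² + 36)

Final answer: 24/(s² + 36)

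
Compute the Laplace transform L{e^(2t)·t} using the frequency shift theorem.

L{e^(at)·t^n} = n!/(s-a)^(n+1), so L{e^(2t)·t} = 1/(s-2)^2

Final answer: 1/(s-2)^2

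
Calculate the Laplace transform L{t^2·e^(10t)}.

L{t^n·e^(at)} = n!/(s-a)^(n+1), so L{t^2·e^(10t)} = 2/(s-10)^3

Final answer: 2/(s-10)^3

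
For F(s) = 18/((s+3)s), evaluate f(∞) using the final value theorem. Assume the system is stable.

f(∞) = lim_{s→0} sF(s) = lim_{s→0} 18/(s+3) = 6

Final answer: 6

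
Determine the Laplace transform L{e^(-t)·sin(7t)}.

L{e^(at)·sin(ωt)} = ω/((s-a)² + ω²), so L{e^(-t)·sin(7t)} = 7/((s+1)² + 49)

Final answer: 7/((s+1)² + 49)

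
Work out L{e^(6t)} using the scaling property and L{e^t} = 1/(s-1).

Using L{f(at)} = (1/a)F(s/a) with a=6 and f(t) = e^t: L{e^(6t)} = (1/6) · 1/((s/6)-1) = (1/6) · 6/(s-6) = 1/(s-6)

Final answer: 1/(s-6)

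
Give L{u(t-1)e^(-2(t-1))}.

u(t-a)f(t-a) with f(t)=e^(-2t). L{e^(-2t)} = 1/(s+2). By time shift: e^(-s)/(s+2)

Final answer: e^(-s)/(s+2)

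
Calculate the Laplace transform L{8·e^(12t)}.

L{e^(at)} = 1/(s-a), so L{e^(12t)} = 1/(s-12). Then L{8·e^(12t)} = 8/(s-12)

Final answer: 8/(s-12)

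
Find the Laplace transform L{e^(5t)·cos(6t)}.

L{e^(at)·cos(ωt)} = (s-a)/((s-a)² + ω²), so L{e^(5t)·cos(6t)} = (s-5)/((s-5)² + 36)

Final answer: (s-5)/((s-5)² + 36)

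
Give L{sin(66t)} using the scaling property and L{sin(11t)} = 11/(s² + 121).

Using L{f(at)} = (1/a)F(s/a) with a=6: L{sin(66t)} = (1/6) · 11/((s/6)² + 121) = (1/6) · 11·36/(s² + 4356) = 66/(s² + 4356)

Final answer: 66/(s² + 4356)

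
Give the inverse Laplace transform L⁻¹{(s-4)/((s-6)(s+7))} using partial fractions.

Using partial fractions, f(t) = (2e^(6t) + 11e^(-7t))/13

Final answer: (2e^(6t) + 11e^(-7t))/13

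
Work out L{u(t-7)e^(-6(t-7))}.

u(t-a)f(t-a) with f(t)=e^(-6t). L{e^(-6t)} = 1/(s+6). By time shift: e^(-7s)/(s+6)

Final answer: e^(-7s)/(s+6)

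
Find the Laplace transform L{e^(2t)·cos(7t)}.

L{e^(at)·cos(ωt)} = (s-a)/((s-a)² + ω²), so L{e^(2t)·cos(7t)} = (s-2)/((s-2)² + 49)

Final answer: (s-2)/((s-2)² + 49)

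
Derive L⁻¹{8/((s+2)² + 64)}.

Form: b/((s-a)² + b²) → e^(at)sin(bt). With a=-2, b=8

Final answer: e^(-2t)·sin(8t)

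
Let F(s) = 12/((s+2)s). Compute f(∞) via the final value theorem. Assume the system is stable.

f(∞) = lim_{s→0} sF(s) = lim_{s→0} 12/(s+2) = 6

Final answer: 6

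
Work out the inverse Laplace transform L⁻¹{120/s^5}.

L⁻¹{n!/s^(n+1)} = t^n with n=4. So L⁻¹{24/s^5} = t^4, and L⁻¹{120/s^5} = (120/24)·t^4 = 5·t^4

Final answer: 5·t^4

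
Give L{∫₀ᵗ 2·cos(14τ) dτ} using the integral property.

L{∫₀ᵗ f(τ)dτ} = F(s)/s with F(s) = 2s/(s² + 196), so the result is (2s/(s² + 196))/s = 2/(s² + 196)

Final answer: 2/(s² + 196)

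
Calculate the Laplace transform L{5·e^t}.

L{e^(at)} = 1/(s-a), so L{e^t} = 1/(s-1). Then L{5·e^t} = 5/(s-1)

Final answer: 5/(s-1)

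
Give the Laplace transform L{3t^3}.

L{3t^3} = 3 · L{t^3} = 3 · 6/s^4 = 18/s^4

Final answer: 18/s^4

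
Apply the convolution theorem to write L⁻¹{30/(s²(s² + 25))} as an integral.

30/(s²(s² + 25)) = (1/s²)·(30/(s² + 25)) = L{t}·L{6·sin(5t)}. So f(t) = t*(6·sin(5t)) = ∫₀ᵗ 6τ·sin(5(t-τ)) dτ

Final answer: ∫₀ᵗ 6τ·sin(5(t-τ)) dτ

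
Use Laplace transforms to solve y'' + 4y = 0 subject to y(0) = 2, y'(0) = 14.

L{y''} + 4L{y} = 0. s²Y - 2s - 14 + 4Y = 0. Y(s² + 4) = 2s + 14. Y = (2s + 14)/(s² + 4). Inverting: y(t) = 2cos(2t) + 7sin(2t)

Final answer: y(t) = 2cos(2t) + 7sin(2t)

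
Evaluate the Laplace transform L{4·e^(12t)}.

L{e^(at)} = 1/(s-a), so L{e^(12t)} = 1/(s-12). Then L{4·e^(12t)} = 4/(s-12)

Final answer: 4/(s-12)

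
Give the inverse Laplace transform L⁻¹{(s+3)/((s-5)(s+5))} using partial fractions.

Using partial fractions, f(t) = (8e^(5t) + 2e^(-5t))/10

Final answer: (8e^(5t) + 2e^(-5t))/10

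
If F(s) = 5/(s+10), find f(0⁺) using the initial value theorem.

f(0⁺) = lim_{s→∞} s·5/(s+10) = lim_{s→∞} 5s/(s+10) = 5

Final answer: 5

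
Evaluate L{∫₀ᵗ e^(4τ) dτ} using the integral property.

L{∫₀ᵗ f(τ)dτ} = F(s)/s with F(s) = 1/(s-4), so L{∫₀ᵗ e^(4τ) dτ} = 1/(s(s-4))

Final answer: 1/(s(s-4))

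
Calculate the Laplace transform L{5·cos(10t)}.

L{cos(ωt)} = s/(s² + ω²), so L{cos(10t)} = s/(s² + 100). Then L{5·cos(10t)} = 5·s/(s² + 100) = 5s/(s² + 100)

Final answer: 5s/(s² + 100)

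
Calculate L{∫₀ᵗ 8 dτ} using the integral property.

L{∫₀ᵗ f(τ)dτ} = F(s)/s with f(t) = 8. F(s) = 8/s, so L{∫₀ᵗ 8 dτ} = (8/s)/s = 8/s². (Check: ∫₀ᵗ 8 dτ = 8t.)

Final answer: 8/s²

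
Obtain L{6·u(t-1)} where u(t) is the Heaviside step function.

L{u(t-a)} = e^(-as)/s. Here a=1, so L{u(t-1)} = e^(-s)/s, and L{6·u(t-1)} = 6·e^(-s)/s

Final answer: 6·e^(-s)/s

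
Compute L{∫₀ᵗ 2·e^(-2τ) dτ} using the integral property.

L{∫₀ᵗ f(τ)dτ} = F(s)/s with F(s) = 2/(s+2), so L{∫₀ᵗ 2·e^(-2τ) dτ} = 2/(s(s+2))

Final answer: 2/(s(s+2))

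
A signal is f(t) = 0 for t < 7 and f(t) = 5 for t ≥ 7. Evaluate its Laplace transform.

f(t) = 5·u(t-7). L{u(t-7)} = e^(-7s)/s, so L{f(t)} = 5·e^(-7s)/s

Final answer: 5·e^(-7s)/s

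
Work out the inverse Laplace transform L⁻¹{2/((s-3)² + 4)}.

Using frequency shift, L⁻¹{2/((s-3)² + 4)} = e^(3t)·sin(2t)

Final answer: e^(3t)·sin(2t)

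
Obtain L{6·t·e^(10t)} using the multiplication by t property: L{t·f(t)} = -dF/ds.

Using L{t^n·e^(at)} = n!/(s-a)^(n+1), L{t·e^(10t)} = 1/(s-10)^2, so L{6·t·e^(10t)} = 6·1/(s-10)^2 = 6/(s-10)^2

Final answer: 6/(s-10)^2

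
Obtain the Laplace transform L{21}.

L{21} = 21 · L{1} = 21/s

Final answer: 21/s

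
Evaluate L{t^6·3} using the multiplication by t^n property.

L{3} = 3/s. d^1/ds^1[1/s] = -1/s². d^2/ds^2[1/s] = 2/s^3. d^3/ds^3[1/s] = -6/s^4. d^4/ds^4[1/s] = 24/s^5. d^5/ds^5[1/s] = -120/s^6. d^6/ds^6[1/s] = 720/s^7. So L{t^6} = (-1)^{6}·720/s^7 = 720/s^7. Then L{t^6·3} = 3·720/s^7 = 2160/s^7

Final answer: 2160/s^7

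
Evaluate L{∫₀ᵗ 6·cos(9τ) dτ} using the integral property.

L{∫₀ᵗ f(τ)dτ} = F(s)/s with F(s) = 6s/(s² + 81), so the result is (6s/(s² + 81))/s = 6/(s² + 81)

Final answer: 6/(s² + 81)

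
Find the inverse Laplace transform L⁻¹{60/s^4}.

L⁻¹{n!/s^(n+1)} = t^n with n=3. So L⁻¹{6/s^4} = t^3, and L⁻¹{60/s^4} = (60/6)·t^3 = 10·t^3

Final answer: 10·t^3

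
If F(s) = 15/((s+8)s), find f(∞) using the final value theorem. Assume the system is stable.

f(∞) = lim_{s→0} sF(s) = lim_{s→0} 15/(s+8) = 15/8

Final answer: 15/8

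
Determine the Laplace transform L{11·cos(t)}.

L{cos(ωt)} = s/(s² + ω²), so L{cos(t)} = s/(s² + 1). Then L{11·cos(t)} = 11·s/(s² + 1) = 11s/(s² + 1)

Final answer: 11s/(s² + 1)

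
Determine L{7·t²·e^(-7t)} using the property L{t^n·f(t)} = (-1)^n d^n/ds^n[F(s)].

L{e^(-7t)} = 1/(s+7). d/ds[1/(s+7)] = -1/(s+7)². d²/ds²[1/(s+7)] = 2/(s+7)³. So L{t²·e^(-7t)} = (-1)² · 2/(s+7)³ = 2/(s+7)³. Then L{7·t²·e^(-7t)} = 7·2/(s+7)³ = 14/(s+7)³

Final answer: 14/(s+7)³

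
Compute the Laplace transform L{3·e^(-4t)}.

L{e^(at)} = 1/(s-a), so L{e^(-4t)} = 1/(s+4). Then L{3·e^(-4t)} = 3/(s+4)

Final answer: 3/(s+4)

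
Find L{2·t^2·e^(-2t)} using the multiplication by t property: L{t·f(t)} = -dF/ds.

Using L{t^n·e^(at)} = n!/(s-a)^(n+1), L{t^2·e^(-2t)} = 2/(s+2)^3, so L{2·t^2·e^(-2t)} = 2·2/(s+2)^3 = 4/(s+2)^3

Final answer: 4/(s+2)^3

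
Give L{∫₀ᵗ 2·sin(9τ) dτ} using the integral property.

L{∫₀ᵗ f(τ)dτ} = F(s)/s with F(s) = 18/(s² + 81), so the result is (18/(s² + 81))/s = 18/(s(s² + 81))

Final answer: 18/(s(s² + 81))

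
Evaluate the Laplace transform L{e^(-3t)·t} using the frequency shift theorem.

L{e^(at)·t^n} = n!/(s-a)^(n+1), so L{e^(-3t)·t} = 1/(s+3)^2

Final answer: 1/(s+3)^2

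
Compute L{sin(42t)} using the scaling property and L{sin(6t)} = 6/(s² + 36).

Using L{f(at)} = (1/a)F(s/a) with a=7: L{sin(42t)} = (1/7) · 6/((s/7)² + 36) = (1/7) · 6·49/(s² + 1764) = 42/(s² + 1764)

Final answer: 42/(s² + 1764)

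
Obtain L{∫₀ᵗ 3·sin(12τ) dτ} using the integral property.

L{∫₀ᵗ f(τ)dτ} = F(s)/s with F(s) = 36/(s² + 144), so the result is (36/(s² + 144))/s = 36/(s(s² + 144))

Final answer: 36/(s(s² + 144))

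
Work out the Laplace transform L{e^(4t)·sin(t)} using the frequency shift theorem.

Frequency shift: L{e^(at)f(t)} = F(s-a). L{e^(4t)·sin(t)} = 1/((s-4)² + 1)

Final answer: 1/((s-4)² + 1)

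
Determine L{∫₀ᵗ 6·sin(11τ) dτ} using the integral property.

L{∫₀ᵗ f(τ)dτ} = F(s)/s with F(s) = 66/(s² + 121), so the result is (66/(s² + 121))/s = 66/(s(s² + 121))

Final answer: 66/(s(s² + 121))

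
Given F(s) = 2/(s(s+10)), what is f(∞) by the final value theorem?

f(∞) = lim_{s→0} s·2/(s(s+10)) = lim_{s→0} 2/(s+10) = 2/10 = 1/5

Final answer: 1/5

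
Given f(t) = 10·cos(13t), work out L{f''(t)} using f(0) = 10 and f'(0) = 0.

F(s) = 10s/(s² + 169). L{f''(t)} = s²F(s) - sf(0) - f'(0) = 10s³/(s² + 169) - 10s = (10s³ - 10s(s² + 169))/(s² + 169) = -1690s/(s² + 169)

Final answer: -1690s/(s² + 169)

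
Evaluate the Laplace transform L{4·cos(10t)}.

L{cos(ωt)} = s/(s² + ω²), so L{cos(10t)} = s/(s² + 100). Then L{4·cos(10t)} = 4·s/(s² + 100) = 4s/(s² + 100)

Final answer: 4s/(s² + 100)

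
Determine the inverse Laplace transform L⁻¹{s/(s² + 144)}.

L⁻¹{s/(s² + 144)} = cos(12t)

Final answer: cos(12t)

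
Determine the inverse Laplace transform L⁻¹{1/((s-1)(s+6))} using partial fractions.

Decompose: A/(s-1) + B/(s+6). A = 1/7, B = -1/7. f(t) = (e^t - e^(-6t))/7

Final answer: (e^t - e^(-6t))/7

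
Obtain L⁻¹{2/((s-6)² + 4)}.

Form: b/((s-a)² + b²) → e^(at)sin(bt). With a=6, b=2

Final answer: e^(6t)·sin(2t)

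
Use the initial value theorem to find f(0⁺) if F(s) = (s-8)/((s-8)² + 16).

f(0⁺) = lim_{s→∞} sF(s) = lim_{s→∞} s(s-8)/((s-8)² + 16) = 1

Final answer: 1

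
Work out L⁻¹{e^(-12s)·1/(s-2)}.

L⁻¹{1/(s-2)} = e^(2t). By the time shift theorem, L⁻¹{e^(-as)F(s)} = u(t-a)f(t-a) with a=12, so L⁻¹{e^(-12s)·1/(s-2)} = u(t-12)·e^(2(t-12))

Final answer: u(t-12)·e^(2(t-12))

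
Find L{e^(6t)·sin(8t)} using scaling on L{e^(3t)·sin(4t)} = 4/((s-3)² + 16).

Scaling with a=2: L{e^(6t)·sin(8t)} = (1/2) · 4/((s/2-3)² + 16). Simplifying: 8/((s-6)² + 64)

Final answer: 8/((s-6)² + 64)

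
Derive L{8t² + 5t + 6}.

L{8t² + 5t + 6} = 8·2/s³ + 5/s² + 6/s = 16/s³ + 5/s² + 6/s

Final answer: 16/s³ + 5/s² + 6/s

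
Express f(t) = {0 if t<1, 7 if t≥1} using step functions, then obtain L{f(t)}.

f(t) = 7·u(t-1). L{u(t-1)} = e^(-s)/s, so L{f(t)} = 7·e^(-s)/s

Final answer: 7·e^(-s)/s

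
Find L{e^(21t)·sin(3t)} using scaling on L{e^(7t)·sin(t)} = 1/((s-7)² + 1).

Scaling with a=3: L{e^(21t)·sin(3t)} = (1/3) · 1/((s/3-7)² + 1). Simplifying: 3/((s-21)² + 9)

Final answer: 3/((s-21)² + 9)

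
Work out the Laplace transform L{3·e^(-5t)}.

L{e^(at)} = 1/(s-a), so L{e^(-5t)} = 1/(s+5). Then L{3·e^(-5t)} = 3/(s+5)

Final answer: 3/(s+5)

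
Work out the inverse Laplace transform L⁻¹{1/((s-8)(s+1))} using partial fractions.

Decompose: A/(s-8) + B/(s+1). A = 1/9, B = -1/9. f(t) = (e^(8t) - e^(-t))/9

Final answer: (e^(8t) - e^(-t))/9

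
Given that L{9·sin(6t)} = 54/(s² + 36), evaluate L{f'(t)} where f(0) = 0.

L{f'(t)} = s·F(s) - f(0) = s·54/(s² + 36) - 0 = 54s/(s² + 36)

Final answer: 54s/(s² + 36)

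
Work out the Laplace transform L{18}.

L{18} = 18 · L{1} = 18/s

Final answer: 18/s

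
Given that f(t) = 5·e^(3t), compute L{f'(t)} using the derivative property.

f(0) = 5, F(s) = 5/(s-3). L{f'(t)} = s·F(s) - f(0) = 5s/(s-3) - 5 = (5s - 5(s-3))/(s-3) = 15/(s-3)

Final answer: 15/(s-3)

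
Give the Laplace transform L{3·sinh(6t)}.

L{sinh(ωt)} = ω/(s² - ω²), so L{sinh(6t)} = 6/(s² - 36). Then L{3·sinh(6t)} = 3·6/(s² - 36) = 18/(s² - 36)

Final answer: 18/(s² - 36)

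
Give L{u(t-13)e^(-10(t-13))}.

u(t-a)f(t-a) with f(t)=e^(-10t). L{e^(-10t)} = 1/(s+10). By time shift: e^(-13s)/(s+10)

Final answer: e^(-13s)/(s+10)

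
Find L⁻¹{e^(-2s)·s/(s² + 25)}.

L⁻¹{s/(s² + 25)} = cos(5t). By the time shift theorem, L⁻¹{e^(-as)F(s)} = u(t-a)f(t-a) with a=2, so L⁻¹{e^(-2s)·s/(s² + 25)} = u(t-2)·cos(5(t-2))

Final answer: u(t-2)·cos(5(t-2))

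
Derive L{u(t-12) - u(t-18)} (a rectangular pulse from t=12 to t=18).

L{u(t-a)} = e^(-as)/s. L{u(t-12) - u(t-18)} = (e^(-12s) - e^(-18s))/s

Final answer: (e^(-12s) - e^(-18s))/s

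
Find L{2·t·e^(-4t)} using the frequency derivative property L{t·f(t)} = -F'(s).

L{e^(-4t)} = 1/(s+4). By frequency derivative: L{t·e^(-4t)} = -d/ds[1/(s+4)] = -(-1)/(s+4)² = 1/(s+4)². Then L{2·t·e^(-4t)} = 2·1/(s+4)² = 2/(s+4)²

Final answer: 2/(s+4)²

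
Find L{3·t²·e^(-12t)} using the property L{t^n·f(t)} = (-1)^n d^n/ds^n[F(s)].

L{e^(-12t)} = 1/(s+12). d/ds[1/(s+12)] = -1/(s+12)². d²/ds²[1/(s+12)] = 2/(s+12)³. So L{t²·e^(-12t)} = (-1)² · 2/(s+12)³ = 2/(s+12)³. Then L{3·t²·e^(-12t)} = 3·2/(s+12)³ = 6/(s+12)³

Final answer: 6/(s+12)³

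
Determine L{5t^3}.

L{t^n} = n!/s^(n+1). So L{5t^3} = 5·3!/s^4 = 30/s^4

Final answer: 30/s^4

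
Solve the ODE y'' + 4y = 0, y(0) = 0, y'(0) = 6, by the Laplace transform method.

L{y''} + 4L{y} = 0. s²Y - 0 - 6 + 4Y = 0. Y(s² + 4) = 6. Y = (6)/(s² + 4). Inverting: y(t) = 3sin(2t)

Final answer: y(t) = 3sin(2t)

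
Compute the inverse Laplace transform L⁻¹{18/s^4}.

L⁻¹{n!/s^(n+1)} = t^n with n=3. So L⁻¹{6/s^4} = t^3, and L⁻¹{18/s^4} = (18/6)·t^3 = 3·t^3

Final answer: 3·t^3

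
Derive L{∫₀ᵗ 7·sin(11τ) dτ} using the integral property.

L{∫₀ᵗ f(τ)dτ} = F(s)/s with F(s) = 77/(s² + 121), so the result is (77/(s² + 121))/s = 77/(s(s² + 121))

Final answer: 77/(s(s² + 121))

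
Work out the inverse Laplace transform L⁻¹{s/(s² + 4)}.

L⁻¹{s/(s² + 4)} = cos(2t)

Final answer: cos(2t)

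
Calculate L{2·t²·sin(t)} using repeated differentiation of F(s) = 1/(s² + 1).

F(s) = 1/(s² + 1). F'(s) = -2s/(s² + 1)². F''(s) = -2(1 - 3s²)/(s² + 1)³ = (6s² - 2)/(s² + 1)³. So L{t²·sin(t)} = (-1)² F''(s) = (6s² - 2)/(s² + 1)³. Then L{2·t²·sin(t)} = 2·(6s² - 2)/(s² + 1)³ = (12s² - 4)/(s² + 1)³

Final answer: (12s² - 4)/(s² + 1)³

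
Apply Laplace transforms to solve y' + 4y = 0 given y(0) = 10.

L{y'} + 4L{y} = 0. sY - 10 + 4Y = 0. Y(s+4) = 10. Y = 10/(s+4)

Final answer: y(t) = 10e^(-4t)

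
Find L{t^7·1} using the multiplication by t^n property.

L{1} = 1/s. d^1/ds^1[1/s] = -1/s². d^2/ds^2[1/s] = 2/s^3. d^3/ds^3[1/s] = -6/s^4. d^4/ds^4[1/s] = 24/s^5. d^5/ds^5[1/s] = -120/s^6. d^6/ds^6[1/s] = 720/s^7. d^7/ds^7[1/s] = -5040/s^8. So L{t^7} = (-1)^{7}·-5040/s^8 = 5040/s^8

Final answer: 5040/s^8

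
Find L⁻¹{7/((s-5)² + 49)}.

Form: b/((s-a)² + b²) → e^(at)sin(bt). With a=5, b=7

Final answer: e^(5t)·sin(7t)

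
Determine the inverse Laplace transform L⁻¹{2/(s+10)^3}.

L⁻¹{n!/(s-a)^(n+1)} = t^n·e^(at), so L⁻¹{2/(s+10)^3} = t^2·e^(-10t)

Final answer: t^2·e^(-10t)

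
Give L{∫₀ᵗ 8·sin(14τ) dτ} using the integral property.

L{∫₀ᵗ f(τ)dτ} = F(s)/s with F(s) = 112/(s² + 196), so the result is (112/(s² + 196))/s = 112/(s(s² + 196))

Final answer: 112/(s(s² + 196))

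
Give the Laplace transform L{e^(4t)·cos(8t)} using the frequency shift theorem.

Frequency shift: L{e^(at)f(t)} = F(s-a). L{e^(4t)·cos(8t)} = (s-4)/((s-4)² + 64)

Final answer: (s-4)/((s-4)² + 64)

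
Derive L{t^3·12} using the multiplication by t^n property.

L{12} = 12/s. d^1/ds^1[1/s] = -1/s². d^2/ds^2[1/s] = 2/s^3. d^3/ds^3[1/s] = -6/s^4. So L{t^3} = (-1)^{3}·-6/s^4 = 6/s^4. Then L{t^3·12} = 12·6/s^4 = 72/s^4

Final answer: 72/s^4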